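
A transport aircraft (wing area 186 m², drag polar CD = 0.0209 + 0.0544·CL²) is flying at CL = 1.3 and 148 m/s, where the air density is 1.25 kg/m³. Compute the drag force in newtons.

CD = 0.0209 + 0.0544 × 1.3² = 0.1128
D = ½ρv²S·CD = ½ × 1.25 × 148² × 186 × 0.1128 = 2.87×10^5 N

D = 2.87×10^5 N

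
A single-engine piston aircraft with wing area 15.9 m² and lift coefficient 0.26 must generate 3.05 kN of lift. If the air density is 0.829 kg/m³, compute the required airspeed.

L = ½ρv²S·CL ⇒ v = √(2L/(ρ·S·CL))
v = √(2 × 3050 / (0.829 × 15.9 × 0.26)) = √1780 = 42.2 m/s

v = 42.2 m/s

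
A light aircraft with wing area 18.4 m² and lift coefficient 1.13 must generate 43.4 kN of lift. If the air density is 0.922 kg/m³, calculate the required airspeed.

v = 67.3 m/s

L = ½ρv²S·CL ⇒ v = √(2L/(ρ·S·CL))
v = √(2 × 43400 / (0.922 × 18.4 × 1.13)) = √4528 = 67.3 m/s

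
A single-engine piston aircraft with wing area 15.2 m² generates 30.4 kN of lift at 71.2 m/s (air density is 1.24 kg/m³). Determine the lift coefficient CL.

From L = ½ρv²S·CL, rearranging gives CL = 2L/(ρv²S).
CL = 2 × 30400 / (1.24 × 71.2² × 15.2) = 0.636

CL = 0.636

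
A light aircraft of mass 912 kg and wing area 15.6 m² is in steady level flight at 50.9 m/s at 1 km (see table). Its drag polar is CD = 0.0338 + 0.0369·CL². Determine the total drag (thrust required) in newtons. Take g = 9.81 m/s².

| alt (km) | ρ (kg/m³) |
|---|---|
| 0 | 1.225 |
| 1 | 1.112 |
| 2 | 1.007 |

At 1 km, from the table: ρ = 1.112 kg/m³.
Weight W = mg = 912 × 9.81 = 8946.7 N; in level flight L = W.
Dynamic pressure q = 0.5 × 1.112 × 50.9² = 1440 Pa.
CL = W/(q·S) = 8946.7 / (1440 × 15.6) = 0.3981.
CD = 0.0338 + 0.0369 × 0.3981² = 0.03965.
D = q·S·CD = 1440 × 15.6 × 0.03965 = 891 N

D = 891 N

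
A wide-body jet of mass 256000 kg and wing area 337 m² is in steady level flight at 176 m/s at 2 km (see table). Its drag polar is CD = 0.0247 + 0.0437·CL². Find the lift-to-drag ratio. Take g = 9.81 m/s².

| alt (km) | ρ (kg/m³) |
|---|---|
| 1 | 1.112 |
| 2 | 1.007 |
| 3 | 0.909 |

L/D = 13.8

At 2 km, from the table: ρ = 1.007 kg/m³.
Weight W = mg = 256000 × 9.81 = 2.5114×10^6 N; in level flight L = W.
Dynamic pressure q = 0.5 × 1.007 × 176² = 15600 Pa.
CL = W/(q·S) = 2.5114×10^6 / (15600 × 337) = 0.4778.
CD = 0.0247 + 0.0437 × 0.4778² = 0.03468.
L/D = CL/CD = 0.4778 / 0.03468 = 13.8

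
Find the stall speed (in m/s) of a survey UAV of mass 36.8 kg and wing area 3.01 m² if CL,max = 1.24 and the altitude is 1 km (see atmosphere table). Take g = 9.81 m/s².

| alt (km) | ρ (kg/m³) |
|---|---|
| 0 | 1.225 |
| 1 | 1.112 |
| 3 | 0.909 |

V_stall = 13.2 m/s

At 1 km, from the table: ρ = 1.112 kg/m³.
At stall, lift equals weight: L = W = m·g = 36.8 × 9.81 = 361 N.
From L = ½ρV²S·CL,max = W: V_stall = √(2W/(ρSCL,max)) = √(2·361/(1.112·3.01·1.24))
V_stall = √174 = 13.2 m/s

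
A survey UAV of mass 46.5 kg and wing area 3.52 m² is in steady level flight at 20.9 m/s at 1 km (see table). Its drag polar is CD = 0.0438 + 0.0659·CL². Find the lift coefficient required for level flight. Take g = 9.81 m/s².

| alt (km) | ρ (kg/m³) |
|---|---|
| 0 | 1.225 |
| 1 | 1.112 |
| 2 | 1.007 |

At 1 km, from the table: ρ = 1.112 kg/m³.
Weight W = mg = 46.5 × 9.81 = 456.17 N; in level flight L = W.
q = ½ρv² = ½ × 1.112 × 20.9² = 242.9 Pa.
Required CL = L/(qS) = 456.17/(242.9·3.52) = 0.5336.

CL = 0.534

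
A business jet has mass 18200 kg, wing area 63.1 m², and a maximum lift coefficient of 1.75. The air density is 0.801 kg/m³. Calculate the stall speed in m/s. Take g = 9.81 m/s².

V_stall = 63.5 m/s

At stall, lift equals weight: L = W = m·g = 18200 × 9.81 = 1.785×10^5 N.
From L = ½ρV²S·CL,max = W: V_stall = √(2W/(ρSCL,max)) = √(2·1.785×10^5/(0.801·63.1·1.75))
V_stall = √4037 = 63.5 m/s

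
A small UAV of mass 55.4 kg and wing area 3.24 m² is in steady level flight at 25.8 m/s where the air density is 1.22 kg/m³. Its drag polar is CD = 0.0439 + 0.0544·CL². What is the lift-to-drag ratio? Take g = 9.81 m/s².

Weight W = mg = 55.4 × 9.81 = 543.47 N; in level flight L = W.
Dynamic pressure q = 0.5 × 1.22 × 25.8² = 406 Pa.
Required CL = L/(qS) = 543.47/(406·3.24) = 0.4131.
CD = 0.0439 + 0.0544 × 0.4131² = 0.05318.
L/D = CL/CD = 0.4131 / 0.05318 = 7.77

L/D = 7.77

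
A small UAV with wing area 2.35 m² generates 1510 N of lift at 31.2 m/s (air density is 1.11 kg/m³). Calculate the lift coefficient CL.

CL = 1.19

From L = ½ρv²S·CL, rearranging gives CL = 2L/(ρv²S).
CL = 2 × 1510 / (1.11 × 31.2² × 2.35) = 1.19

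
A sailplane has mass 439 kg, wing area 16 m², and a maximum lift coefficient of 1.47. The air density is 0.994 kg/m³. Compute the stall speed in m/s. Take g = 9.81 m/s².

V_stall = 19.2 m/s

At stall, lift equals weight: L = W = m·g = 439 × 9.81 = 4307 N.
V_stall = √(2W/(ρ·S·CL,max)) = √(2 × 4307 / (0.994 × 16 × 1.47))
V_stall = √368.4 = 19.2 m/s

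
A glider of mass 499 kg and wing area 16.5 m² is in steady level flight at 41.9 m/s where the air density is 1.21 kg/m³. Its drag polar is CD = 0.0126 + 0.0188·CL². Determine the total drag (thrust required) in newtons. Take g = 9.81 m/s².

Level flight ⇒ L = W = m·g = 499 × 9.81 = 4895.2 N.
q = ½ρv² = ½ × 1.21 × 41.9² = 1062 Pa.
CL = W/(q·S) = 4895.2 / (1062 × 16.5) = 0.2793.
CD = 0.0126 + 0.0188 × 0.2793² = 0.01407.
D = q·S·CD = 1062 × 16.5 × 0.01407 = 246.5 N

D = 247 N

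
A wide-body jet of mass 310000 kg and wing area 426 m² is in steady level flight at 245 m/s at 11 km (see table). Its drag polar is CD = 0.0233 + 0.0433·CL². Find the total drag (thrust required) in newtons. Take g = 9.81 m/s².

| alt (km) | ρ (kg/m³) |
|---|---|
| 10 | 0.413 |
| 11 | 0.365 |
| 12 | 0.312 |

At 11 km, from the table: ρ = 0.365 kg/m³.
In steady level flight, lift balances weight: W = mg = 310000 × 9.81 = 3.0411×10^6 N.
Dynamic pressure q = 0.5 × 0.365 × 245² = 10950 Pa.
CL = W/(q·S) = 3.0411×10^6 / (10950 × 426) = 0.6517.
CD = 0.0233 + 0.0433 × 0.6517² = 0.04169.
D = q·S·CD = 10950 × 426 × 0.04169 = 1.945×10^5 N

D = 1.95×10^5 N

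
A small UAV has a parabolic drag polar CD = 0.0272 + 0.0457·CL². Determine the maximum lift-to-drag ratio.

(L/D)max = 14.2

For CD = CD0 + K·CL², (L/D)max occurs at CL* = √(CD0/K) and equals 1/(2√(K·CD0)).
(L/D)max = 1/(2√(0.0457 × 0.0272)) = 1/(2 × 0.03526) = 14.2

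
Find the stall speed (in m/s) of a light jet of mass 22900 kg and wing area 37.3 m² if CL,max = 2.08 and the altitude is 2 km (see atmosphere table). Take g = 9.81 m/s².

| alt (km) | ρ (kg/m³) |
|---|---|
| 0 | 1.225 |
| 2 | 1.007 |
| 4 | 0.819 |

At 2 km, from the table: ρ = 1.007 kg/m³.
At stall, lift equals weight: L = W = m·g = 22900 × 9.81 = 2.246×10^5 N.
V_stall = √(2W/(ρ·S·CL,max)) = √(2 × 2.246×10^5 / (1.007 × 37.3 × 2.08))
V_stall = √5751 = 75.8 m/s

V_stall = 75.8 m/s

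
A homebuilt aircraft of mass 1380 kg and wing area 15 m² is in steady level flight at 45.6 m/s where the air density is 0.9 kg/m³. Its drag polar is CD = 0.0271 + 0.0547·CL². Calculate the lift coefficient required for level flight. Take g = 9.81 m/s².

Weight W = mg = 1380 × 9.81 = 13538 N; in level flight L = W.
Dynamic pressure q = 0.5 × 0.9 × 45.6² = 935.7 Pa.
CL = 2W/(ρv²S) = 2×13538/(0.9×45.6²×15) = 0.9645.

CL = 0.965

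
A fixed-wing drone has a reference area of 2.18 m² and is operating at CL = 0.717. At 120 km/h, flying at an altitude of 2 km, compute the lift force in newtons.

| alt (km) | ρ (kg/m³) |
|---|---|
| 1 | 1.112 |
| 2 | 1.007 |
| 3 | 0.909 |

L = 874 N

At 2 km, from the table: ρ = 1.007 kg/m³.
Convert speed: v = 120 km/h ÷ 3.6 = 33.33 m/s.
Dynamic pressure q = ½ρv² = ½ × 1.007 × 33.33² = 559.4 Pa.
L = q·S·CL = 559.4 × 2.18 × 0.717 = 874 N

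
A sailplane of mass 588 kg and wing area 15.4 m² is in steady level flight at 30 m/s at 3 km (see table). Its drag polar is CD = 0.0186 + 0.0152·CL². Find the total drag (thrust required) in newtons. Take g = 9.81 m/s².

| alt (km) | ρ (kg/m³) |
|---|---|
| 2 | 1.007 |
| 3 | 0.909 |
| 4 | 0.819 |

At 3 km, from the table: ρ = 0.909 kg/m³.
In steady level flight, lift balances weight: W = mg = 588 × 9.81 = 5768.3 N.
q = ½ρv² = ½ × 0.909 × 30² = 409.1 Pa.
CL = W/(q·S) = 5768.3 / (409.1 × 15.4) = 0.9157.
CD = 0.0186 + 0.0152 × 0.9157² = 0.03135.
D = q·S·CD = 409.1 × 15.4 × 0.03135 = 197.5 N

D = 197 N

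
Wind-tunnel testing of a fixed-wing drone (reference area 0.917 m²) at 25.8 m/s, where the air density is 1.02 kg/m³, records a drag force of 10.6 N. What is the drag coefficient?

CD = 0.0341

From D = ½ρv²S·CD, rearranging gives CD = 2D/(ρv²S).
CD = 2 × 10.6 / (1.02 × 25.8² × 0.917) = 0.0341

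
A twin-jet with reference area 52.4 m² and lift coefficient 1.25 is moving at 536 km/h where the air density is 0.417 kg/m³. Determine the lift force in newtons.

Convert speed: v = 536 km/h ÷ 3.6 = 148.9 m/s.
L = ½ρv²S·CL = ½ × 0.417 × 148.9² × 52.4 × 1.25 = 3.03×10^5 N ≈ 303 kN

L = 3.03×10^5 N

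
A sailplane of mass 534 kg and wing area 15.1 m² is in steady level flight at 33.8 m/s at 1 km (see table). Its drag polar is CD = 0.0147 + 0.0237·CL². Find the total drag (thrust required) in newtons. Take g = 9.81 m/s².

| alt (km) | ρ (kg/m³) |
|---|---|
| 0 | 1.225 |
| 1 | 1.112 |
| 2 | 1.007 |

D = 209 N

At 1 km, from the table: ρ = 1.112 kg/m³.
Level flight ⇒ L = W = m·g = 534 × 9.81 = 5238.5 N.
Dynamic pressure q = 0.5 × 1.112 × 33.8² = 635.2 Pa.
CL = W/(q·S) = 5238.5 / (635.2 × 15.1) = 0.5462.
CD = 0.0147 + 0.0237 × 0.5462² = 0.02177.
D = q·S·CD = 635.2 × 15.1 × 0.02177 = 208.8 N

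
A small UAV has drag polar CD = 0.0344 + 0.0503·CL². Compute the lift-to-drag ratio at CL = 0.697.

CD = 0.0344 + 0.0503 × 0.697² = 0.05884
L/D = CL/CD = 0.697 / 0.05884 = 11.8

L/D = 11.8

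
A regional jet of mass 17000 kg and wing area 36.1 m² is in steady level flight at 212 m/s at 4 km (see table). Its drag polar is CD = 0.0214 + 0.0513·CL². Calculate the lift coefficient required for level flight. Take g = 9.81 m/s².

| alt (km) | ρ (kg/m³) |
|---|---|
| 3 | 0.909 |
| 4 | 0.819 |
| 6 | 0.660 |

CL = 0.251

At 4 km, from the table: ρ = 0.819 kg/m³.
Weight W = mg = 17000 × 9.81 = 1.6677×10^5 N; in level flight L = W.
Dynamic pressure q = 0.5 × 0.819 × 212² = 18400 Pa.
CL = W/(q·S) = 1.6677×10^5 / (18400 × 36.1) = 0.251.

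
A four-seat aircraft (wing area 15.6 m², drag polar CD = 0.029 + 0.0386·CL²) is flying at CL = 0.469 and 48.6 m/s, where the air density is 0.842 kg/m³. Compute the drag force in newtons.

D = 582 N

CD = 0.029 + 0.0386 × 0.469² = 0.03749
D = ½ρv²S·CD = ½ × 0.842 × 48.6² × 15.6 × 0.03749 = 582 N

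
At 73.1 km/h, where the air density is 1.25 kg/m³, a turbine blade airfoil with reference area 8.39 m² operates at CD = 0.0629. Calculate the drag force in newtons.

Convert speed: v = 73.1 km/h ÷ 3.6 = 20.31 m/s.
Dynamic pressure q = ½ρv² = ½ × 1.25 × 20.31² = 257.7 Pa.
D = q·S·CD = 257.7 × 8.39 × 0.0629 = 136 N

D = 136 N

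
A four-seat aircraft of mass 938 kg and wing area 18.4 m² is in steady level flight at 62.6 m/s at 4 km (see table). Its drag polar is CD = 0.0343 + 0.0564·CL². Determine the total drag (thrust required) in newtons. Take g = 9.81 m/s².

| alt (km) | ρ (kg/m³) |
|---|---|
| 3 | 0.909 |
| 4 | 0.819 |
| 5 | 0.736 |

At 4 km, from the table: ρ = 0.819 kg/m³.
In steady level flight, lift balances weight: W = mg = 938 × 9.81 = 9201.8 N.
q = ½ρv² = ½ × 0.819 × 62.6² = 1605 Pa.
CL = 2W/(ρv²S) = 2×9201.8/(0.819×62.6²×18.4) = 0.3116.
CD = 0.0343 + 0.0564 × 0.3116² = 0.03978.
D = q·S·CD = 1605 × 18.4 × 0.03978 = 1175 N

D = 1170 N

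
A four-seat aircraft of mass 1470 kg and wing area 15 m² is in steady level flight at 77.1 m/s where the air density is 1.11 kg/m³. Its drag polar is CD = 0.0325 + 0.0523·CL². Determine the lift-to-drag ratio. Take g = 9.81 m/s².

In steady level flight, lift balances weight: W = mg = 1470 × 9.81 = 14421 N.
Dynamic pressure q = 0.5 × 1.11 × 77.1² = 3299 Pa.
Required CL = L/(qS) = 14421/(3299·15) = 0.2914.
CD = 0.0325 + 0.0523 × 0.2914² = 0.03694.
L/D = CL/CD = 0.2914 / 0.03694 = 7.89

L/D = 7.89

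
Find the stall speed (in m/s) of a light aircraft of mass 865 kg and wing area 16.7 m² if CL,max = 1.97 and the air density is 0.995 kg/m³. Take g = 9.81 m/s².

At stall, lift equals weight: L = W = m·g = 865 × 9.81 = 8486 N.
From L = ½ρV²S·CL,max = W: V_stall = √(2W/(ρSCL,max)) = √(2·8486/(0.995·16.7·1.97))
V_stall = √518.5 = 22.8 m/s

V_stall = 22.8 m/s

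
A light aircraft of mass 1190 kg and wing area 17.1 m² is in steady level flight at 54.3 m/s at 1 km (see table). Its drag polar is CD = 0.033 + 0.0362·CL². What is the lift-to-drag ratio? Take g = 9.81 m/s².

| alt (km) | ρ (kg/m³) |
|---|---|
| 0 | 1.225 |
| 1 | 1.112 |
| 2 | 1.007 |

L/D = 10.6

At 1 km, from the table: ρ = 1.112 kg/m³.
Level flight ⇒ L = W = m·g = 1190 × 9.81 = 11674 N.
Dynamic pressure q = 0.5 × 1.112 × 54.3² = 1639 Pa.
Required CL = L/(qS) = 11674/(1639·17.1) = 0.4164.
CD = 0.033 + 0.0362 × 0.4164² = 0.03928.
L/D = CL/CD = 0.4164 / 0.03928 = 10.6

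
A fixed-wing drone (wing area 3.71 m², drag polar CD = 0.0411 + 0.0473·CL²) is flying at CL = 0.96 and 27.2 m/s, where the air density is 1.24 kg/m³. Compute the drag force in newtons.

D = 144 N

CD = 0.0411 + 0.0473 × 0.96² = 0.08469
D = ½ρv²S·CD = ½ × 1.24 × 27.2² × 3.71 × 0.08469 = 144 N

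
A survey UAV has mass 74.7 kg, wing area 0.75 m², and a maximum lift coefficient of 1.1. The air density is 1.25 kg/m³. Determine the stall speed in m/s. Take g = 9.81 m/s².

V_stall = 37.7 m/s

Stall occurs when L = W at CL,max. W = mg = 74.7 × 9.81 = 732.8 N.
V_stall = √(2W/(ρ·S·CL,max)) = √(2 × 732.8 / (1.25 × 0.75 × 1.1))
V_stall = √1421 = 37.7 m/s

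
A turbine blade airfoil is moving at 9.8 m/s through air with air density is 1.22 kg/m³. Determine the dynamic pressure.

q = 58.6 Pa

q = ½ρv² = ½ × 1.22 × 9.8² = 58.6 Pa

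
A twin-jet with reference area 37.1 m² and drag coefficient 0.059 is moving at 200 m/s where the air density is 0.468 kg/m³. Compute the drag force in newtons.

Dynamic pressure q = ½ρv² = ½ × 0.468 × 200² = 9360 Pa.
D = q·S·CD = 9360 × 37.1 × 0.059 = 20500 N ≈ 20.5 kN

D = 20500 N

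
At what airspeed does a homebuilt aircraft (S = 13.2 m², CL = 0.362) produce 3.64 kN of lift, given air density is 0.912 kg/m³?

v = 40.9 m/s

L = ½ρv²S·CL ⇒ v = √(2L/(ρ·S·CL))
v = √(2 × 3640 / (0.912 × 13.2 × 0.362)) = √1671 = 40.9 m/s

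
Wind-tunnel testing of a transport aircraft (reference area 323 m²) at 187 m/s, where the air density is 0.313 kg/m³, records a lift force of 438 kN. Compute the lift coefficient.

From L = ½ρv²S·CL, rearranging gives CL = 2L/(ρv²S).
CL = 2 × 4.38×10^5 / (0.313 × 187² × 323) = 0.248

CL = 0.248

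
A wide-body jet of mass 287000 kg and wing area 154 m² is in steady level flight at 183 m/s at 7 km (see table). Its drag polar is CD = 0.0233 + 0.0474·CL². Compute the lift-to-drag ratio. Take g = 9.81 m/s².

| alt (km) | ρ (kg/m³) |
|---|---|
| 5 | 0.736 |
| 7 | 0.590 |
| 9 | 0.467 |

L/D = 9.97

At 7 km, from the table: ρ = 0.590 kg/m³.
Weight W = mg = 287000 × 9.81 = 2.8155×10^6 N; in level flight L = W.
Dynamic pressure q = 0.5 × 0.59 × 183² = 9879 Pa.
CL = 2W/(ρv²S) = 2×2.8155×10^6/(0.59×183²×154) = 1.851.
CD = 0.0233 + 0.0474 × 1.851² = 0.1856.
L/D = CL/CD = 1.851 / 0.1856 = 9.97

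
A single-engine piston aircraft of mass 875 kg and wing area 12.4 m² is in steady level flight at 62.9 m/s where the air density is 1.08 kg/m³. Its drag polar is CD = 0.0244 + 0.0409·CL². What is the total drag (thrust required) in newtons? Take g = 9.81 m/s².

In steady level flight, lift balances weight: W = mg = 875 × 9.81 = 8583.8 N.
q = ½ρv² = ½ × 1.08 × 62.9² = 2136 Pa.
Required CL = L/(qS) = 8583.8/(2136·12.4) = 0.324.
CD = 0.0244 + 0.0409 × 0.324² = 0.02869.
D = q·S·CD = 2136 × 12.4 × 0.02869 = 760.2 N

D = 760 N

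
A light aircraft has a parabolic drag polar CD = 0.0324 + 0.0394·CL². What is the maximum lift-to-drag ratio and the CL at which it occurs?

(L/D)max = 14, at CL = 0.907

For CD = CD0 + K·CL², (L/D)max occurs at CL* = √(CD0/K) and equals 1/(2√(K·CD0)).
(L/D)max = 1/(2√(0.0394 × 0.0324)) = 1/(2 × 0.03573) = 14
CL* = √(0.0324/0.0394) = 0.907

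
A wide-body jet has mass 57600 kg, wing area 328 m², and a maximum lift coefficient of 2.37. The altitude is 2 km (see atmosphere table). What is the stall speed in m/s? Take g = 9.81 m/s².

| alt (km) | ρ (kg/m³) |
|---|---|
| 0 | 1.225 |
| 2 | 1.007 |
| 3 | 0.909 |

V_stall = 38 m/s

At 2 km, from the table: ρ = 1.007 kg/m³.
At stall, lift equals weight: L = W = m·g = 57600 × 9.81 = 5.651×10^5 N.
From L = ½ρV²S·CL,max = W: V_stall = √(2W/(ρSCL,max)) = √(2·5.651×10^5/(1.007·328·2.37))
V_stall = √1444 = 38 m/s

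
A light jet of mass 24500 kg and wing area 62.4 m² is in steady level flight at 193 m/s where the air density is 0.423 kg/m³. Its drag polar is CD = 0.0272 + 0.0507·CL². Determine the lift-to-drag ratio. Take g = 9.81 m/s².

Weight W = mg = 24500 × 9.81 = 2.4034×10^5 N; in level flight L = W.
q = ½ρv² = ½ × 0.423 × 193² = 7878 Pa.
Required CL = L/(qS) = 2.4034×10^5/(7878·62.4) = 0.4889.
CD = 0.0272 + 0.0507 × 0.4889² = 0.03932.
L/D = CL/CD = 0.4889 / 0.03932 = 12.4

L/D = 12.4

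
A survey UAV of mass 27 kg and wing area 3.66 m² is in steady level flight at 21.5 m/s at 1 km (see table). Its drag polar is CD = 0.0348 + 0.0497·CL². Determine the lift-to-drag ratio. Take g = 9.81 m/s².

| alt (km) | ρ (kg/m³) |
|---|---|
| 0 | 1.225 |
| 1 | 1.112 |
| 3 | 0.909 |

At 1 km, from the table: ρ = 1.112 kg/m³.
Level flight ⇒ L = W = m·g = 27 × 9.81 = 264.87 N.
q = ½ρv² = ½ × 1.112 × 21.5² = 257 Pa.
CL = W/(q·S) = 264.87 / (257 × 3.66) = 0.2816.
CD = 0.0348 + 0.0497 × 0.2816² = 0.03874.
L/D = CL/CD = 0.2816 / 0.03874 = 7.27

L/D = 7.27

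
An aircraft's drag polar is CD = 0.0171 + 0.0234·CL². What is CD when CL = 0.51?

CD = 0.0232

CD = 0.0171 + 0.0234 × 0.51² = 0.0171 + 0.006086 = 0.0232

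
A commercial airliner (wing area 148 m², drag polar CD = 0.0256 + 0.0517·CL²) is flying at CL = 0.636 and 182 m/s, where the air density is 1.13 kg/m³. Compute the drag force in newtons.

D = 1.29×10^5 N

CD = 0.0256 + 0.0517 × 0.636² = 0.04651
D = ½ρv²S·CD = ½ × 1.13 × 182² × 148 × 0.04651 = 1.29×10^5 N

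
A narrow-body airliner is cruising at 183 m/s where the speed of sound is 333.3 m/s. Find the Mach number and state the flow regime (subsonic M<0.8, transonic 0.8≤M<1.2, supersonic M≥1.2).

M = 0.549 (subsonic)

M = v/a = 183 / 333.3 = 0.549
M = 0.549 → subsonic.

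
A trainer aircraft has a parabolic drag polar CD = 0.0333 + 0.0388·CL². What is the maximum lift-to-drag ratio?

(L/D)max = 13.9

For CD = CD0 + K·CL², (L/D)max occurs at CL* = √(CD0/K) and equals 1/(2√(K·CD0)).
(L/D)max = 1/(2√(0.0388 × 0.0333)) = 1/(2 × 0.03594) = 13.9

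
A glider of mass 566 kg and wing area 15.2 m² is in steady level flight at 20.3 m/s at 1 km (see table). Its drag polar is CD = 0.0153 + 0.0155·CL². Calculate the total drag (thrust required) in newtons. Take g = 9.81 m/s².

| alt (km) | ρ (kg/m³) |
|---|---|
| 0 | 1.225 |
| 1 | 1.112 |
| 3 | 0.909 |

At 1 km, from the table: ρ = 1.112 kg/m³.
Level flight ⇒ L = W = m·g = 566 × 9.81 = 5552.5 N.
q = ½ρv² = ½ × 1.112 × 20.3² = 229.1 Pa.
CL = 2W/(ρv²S) = 2×5552.5/(1.112×20.3²×15.2) = 1.594.
CD = 0.0153 + 0.0155 × 1.594² = 0.0547.
D = q·S·CD = 229.1 × 15.2 × 0.0547 = 190.5 N

D = 190 N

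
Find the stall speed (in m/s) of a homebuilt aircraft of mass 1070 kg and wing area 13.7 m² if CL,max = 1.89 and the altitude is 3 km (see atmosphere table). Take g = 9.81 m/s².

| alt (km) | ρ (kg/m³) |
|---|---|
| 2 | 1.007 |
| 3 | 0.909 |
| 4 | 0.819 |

V_stall = 29.9 m/s

At 3 km, from the table: ρ = 0.909 kg/m³.
At stall, lift equals weight: L = W = m·g = 1070 × 9.81 = 10500 N.
From L = ½ρV²S·CL,max = W: V_stall = √(2W/(ρSCL,max)) = √(2·10500/(0.909·13.7·1.89))
V_stall = √891.9 = 29.9 m/s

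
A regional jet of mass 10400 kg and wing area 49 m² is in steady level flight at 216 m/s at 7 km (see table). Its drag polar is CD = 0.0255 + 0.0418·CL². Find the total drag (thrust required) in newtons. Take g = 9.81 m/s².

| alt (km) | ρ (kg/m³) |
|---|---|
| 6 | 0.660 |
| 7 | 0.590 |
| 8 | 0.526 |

At 7 km, from the table: ρ = 0.590 kg/m³.
Level flight ⇒ L = W = m·g = 10400 × 9.81 = 1.0202×10^5 N.
q = ½ρv² = ½ × 0.59 × 216² = 13760 Pa.
CL = 2W/(ρv²S) = 2×1.0202×10^5/(0.59×216²×49) = 0.1513.
CD = 0.0255 + 0.0418 × 0.1513² = 0.02646.
D = q·S·CD = 13760 × 49 × 0.02646 = 17840 N

D = 17800 N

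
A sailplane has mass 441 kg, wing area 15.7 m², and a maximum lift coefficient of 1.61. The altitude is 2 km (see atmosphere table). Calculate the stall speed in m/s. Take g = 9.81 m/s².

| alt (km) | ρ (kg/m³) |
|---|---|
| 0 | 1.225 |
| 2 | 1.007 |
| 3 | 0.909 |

V_stall = 18.4 m/s

At 2 km, from the table: ρ = 1.007 kg/m³.
At stall, lift equals weight: L = W = m·g = 441 × 9.81 = 4326 N.
From L = ½ρV²S·CL,max = W: V_stall = √(2W/(ρSCL,max)) = √(2·4326/(1.007·15.7·1.61))
V_stall = √339.9 = 18.4 m/s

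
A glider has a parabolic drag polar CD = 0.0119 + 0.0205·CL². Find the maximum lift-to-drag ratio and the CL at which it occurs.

(L/D)max = 32, at CL = 0.762

For CD = CD0 + K·CL², (L/D)max occurs at CL* = √(CD0/K) and equals 1/(2√(K·CD0)).
(L/D)max = 1/(2√(0.0205 × 0.0119)) = 1/(2 × 0.01562) = 32
CL* = √(0.0119/0.0205) = 0.762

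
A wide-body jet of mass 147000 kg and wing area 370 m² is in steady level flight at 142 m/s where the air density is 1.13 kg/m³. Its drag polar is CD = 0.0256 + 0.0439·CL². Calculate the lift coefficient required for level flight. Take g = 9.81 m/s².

Level flight ⇒ L = W = m·g = 147000 × 9.81 = 1.4421×10^6 N.
q = ½ρv² = ½ × 1.13 × 142² = 11390 Pa.
CL = W/(q·S) = 1.4421×10^6 / (11390 × 370) = 0.3421.

CL = 0.342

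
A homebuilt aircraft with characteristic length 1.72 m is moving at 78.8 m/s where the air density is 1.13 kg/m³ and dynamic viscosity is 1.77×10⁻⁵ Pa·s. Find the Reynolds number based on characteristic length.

Re = 8.65×10^6

Re = ρ·v·c/μ = 1.13 × 78.8 × 1.72 / (1.77×10⁻⁵) = 8.65×10^6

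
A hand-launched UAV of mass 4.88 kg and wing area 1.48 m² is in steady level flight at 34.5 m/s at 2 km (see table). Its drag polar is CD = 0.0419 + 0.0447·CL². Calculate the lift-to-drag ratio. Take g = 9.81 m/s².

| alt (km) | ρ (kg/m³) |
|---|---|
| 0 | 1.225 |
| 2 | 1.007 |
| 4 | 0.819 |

At 2 km, from the table: ρ = 1.007 kg/m³.
Weight W = mg = 4.88 × 9.81 = 47.873 N; in level flight L = W.
q = ½ρv² = ½ × 1.007 × 34.5² = 599.3 Pa.
CL = 2W/(ρv²S) = 2×47.873/(1.007×34.5²×1.48) = 0.05397.
CD = 0.0419 + 0.0447 × 0.05397² = 0.04203.
L/D = CL/CD = 0.05397 / 0.04203 = 1.28

L/D = 1.28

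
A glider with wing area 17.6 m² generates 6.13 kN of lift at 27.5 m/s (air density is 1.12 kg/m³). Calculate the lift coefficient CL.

From L = ½ρv²S·CL, rearranging gives CL = 2L/(ρv²S).
CL = 2 × 6130 / (1.12 × 27.5² × 17.6) = 0.822

CL = 0.822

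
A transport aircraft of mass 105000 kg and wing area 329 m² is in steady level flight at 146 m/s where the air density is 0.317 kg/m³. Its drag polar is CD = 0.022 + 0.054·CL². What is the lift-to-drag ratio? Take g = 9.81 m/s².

L/D = 13.6

In steady level flight, lift balances weight: W = mg = 105000 × 9.81 = 1.03×10^6 N.
Dynamic pressure q = 0.5 × 0.317 × 146² = 3379 Pa.
CL = 2W/(ρv²S) = 2×1.03×10^6/(0.317×146²×329) = 0.9267.
CD = 0.022 + 0.054 × 0.9267² = 0.06837.
L/D = CL/CD = 0.9267 / 0.06837 = 13.6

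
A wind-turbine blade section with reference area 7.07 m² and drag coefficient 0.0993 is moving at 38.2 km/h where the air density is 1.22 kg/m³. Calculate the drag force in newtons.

D = 48.2 N

Convert speed: v = 38.2 km/h ÷ 3.6 = 10.61 m/s.
D = ½ρv²S·CD = ½ × 1.22 × 10.61² × 7.07 × 0.0993 = 48.2 N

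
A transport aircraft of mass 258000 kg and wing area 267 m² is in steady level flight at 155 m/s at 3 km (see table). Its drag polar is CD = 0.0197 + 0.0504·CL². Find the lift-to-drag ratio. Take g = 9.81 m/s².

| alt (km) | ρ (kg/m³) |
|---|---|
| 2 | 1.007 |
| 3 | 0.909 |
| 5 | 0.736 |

At 3 km, from the table: ρ = 0.909 kg/m³.
In steady level flight, lift balances weight: W = mg = 258000 × 9.81 = 2.531×10^6 N.
q = ½ρv² = ½ × 0.909 × 155² = 10920 Pa.
Required CL = L/(qS) = 2.531×10^6/(10920·267) = 0.8681.
CD = 0.0197 + 0.0504 × 0.8681² = 0.05768.
L/D = CL/CD = 0.8681 / 0.05768 = 15

L/D = 15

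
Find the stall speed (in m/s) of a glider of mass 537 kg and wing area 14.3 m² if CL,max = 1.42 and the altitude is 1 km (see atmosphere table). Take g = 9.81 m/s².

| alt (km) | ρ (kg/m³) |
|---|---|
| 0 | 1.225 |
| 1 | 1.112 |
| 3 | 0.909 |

At 1 km, from the table: ρ = 1.112 kg/m³.
Stall occurs when L = W at CL,max. W = mg = 537 × 9.81 = 5268 N.
V_stall = √(2W/(ρ·S·CL,max)) = √(2 × 5268 / (1.112 × 14.3 × 1.42))
V_stall = √466.6 = 21.6 m/s

V_stall = 21.6 m/s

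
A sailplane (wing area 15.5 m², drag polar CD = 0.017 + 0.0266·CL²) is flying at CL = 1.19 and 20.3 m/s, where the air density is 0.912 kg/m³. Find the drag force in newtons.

D = 159 N

CD = 0.017 + 0.0266 × 1.19² = 0.05467
D = ½ρv²S·CD = ½ × 0.912 × 20.3² × 15.5 × 0.05467 = 159 N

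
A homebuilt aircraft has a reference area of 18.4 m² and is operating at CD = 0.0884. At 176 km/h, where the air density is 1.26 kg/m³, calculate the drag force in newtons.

D = 2450 N

Convert speed: v = 176 km/h ÷ 3.6 = 48.89 m/s.
Dynamic pressure q = ½ρv² = ½ × 1.26 × 48.89² = 1506 Pa.
D = q·S·CD = 1506 × 18.4 × 0.0884 = 2450 N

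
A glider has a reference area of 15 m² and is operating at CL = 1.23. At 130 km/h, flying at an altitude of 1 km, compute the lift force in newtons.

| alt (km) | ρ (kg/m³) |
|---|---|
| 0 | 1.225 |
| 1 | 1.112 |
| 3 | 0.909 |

At 1 km, from the table: ρ = 1.112 kg/m³.
Convert speed: v = 130 km/h ÷ 3.6 = 36.11 m/s.
Dynamic pressure q = ½ρv² = ½ × 1.112 × 36.11² = 725 Pa.
L = q·S·CL = 725 × 15 × 1.23 = 13400 N ≈ 13.4 kN

L = 13400 N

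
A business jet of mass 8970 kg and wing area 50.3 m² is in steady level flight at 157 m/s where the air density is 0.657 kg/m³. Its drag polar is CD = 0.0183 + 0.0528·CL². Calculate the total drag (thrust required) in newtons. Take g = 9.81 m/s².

In steady level flight, lift balances weight: W = mg = 8970 × 9.81 = 87996 N.
Dynamic pressure q = 0.5 × 0.657 × 157² = 8097 Pa.
Required CL = L/(qS) = 87996/(8097·50.3) = 0.2161.
CD = 0.0183 + 0.0528 × 0.2161² = 0.02076.
D = q·S·CD = 8097 × 50.3 × 0.02076 = 8457 N

D = 8460 N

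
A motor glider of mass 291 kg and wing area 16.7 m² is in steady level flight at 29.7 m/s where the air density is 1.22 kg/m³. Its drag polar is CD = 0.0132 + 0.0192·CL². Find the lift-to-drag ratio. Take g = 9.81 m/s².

L/D = 21

Weight W = mg = 291 × 9.81 = 2854.7 N; in level flight L = W.
Dynamic pressure q = 0.5 × 1.22 × 29.7² = 538.1 Pa.
CL = W/(q·S) = 2854.7 / (538.1 × 16.7) = 0.3177.
CD = 0.0132 + 0.0192 × 0.3177² = 0.01514.
L/D = CL/CD = 0.3177 / 0.01514 = 21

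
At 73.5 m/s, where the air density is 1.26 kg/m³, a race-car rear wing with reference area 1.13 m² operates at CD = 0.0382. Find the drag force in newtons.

D = 147 N

D = ½ρv²S·CD = ½ × 1.26 × 73.5² × 1.13 × 0.0382 = 147 N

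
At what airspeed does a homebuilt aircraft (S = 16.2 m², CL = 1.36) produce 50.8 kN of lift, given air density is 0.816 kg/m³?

v = 75.2 m/s

L = ½ρv²S·CL ⇒ v = √(2L/(ρ·S·CL))
v = √(2 × 50800 / (0.816 × 16.2 × 1.36)) = √5651 = 75.2 m/s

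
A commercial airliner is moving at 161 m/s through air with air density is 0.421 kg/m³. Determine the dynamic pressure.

q = ½ρv² = ½ × 0.421 × 161² = 5460 Pa

q = 5460 Pa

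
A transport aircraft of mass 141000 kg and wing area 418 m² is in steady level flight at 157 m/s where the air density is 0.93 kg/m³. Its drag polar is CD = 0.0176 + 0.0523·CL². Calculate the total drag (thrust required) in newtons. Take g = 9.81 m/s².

D = 1.05×10^5 N

Weight W = mg = 141000 × 9.81 = 1.3832×10^6 N; in level flight L = W.
Dynamic pressure q = 0.5 × 0.93 × 157² = 11460 Pa.
CL = 2W/(ρv²S) = 2×1.3832×10^6/(0.93×157²×418) = 0.2887.
CD = 0.0176 + 0.0523 × 0.2887² = 0.02196.
D = q·S·CD = 11460 × 418 × 0.02196 = 1.052×10^5 N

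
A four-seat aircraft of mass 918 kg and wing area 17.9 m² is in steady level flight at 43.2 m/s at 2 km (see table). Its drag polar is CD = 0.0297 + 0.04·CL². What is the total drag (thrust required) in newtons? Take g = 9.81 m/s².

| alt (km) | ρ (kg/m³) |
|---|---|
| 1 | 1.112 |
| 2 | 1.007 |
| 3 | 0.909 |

At 2 km, from the table: ρ = 1.007 kg/m³.
Weight W = mg = 918 × 9.81 = 9005.6 N; in level flight L = W.
Dynamic pressure q = 0.5 × 1.007 × 43.2² = 939.7 Pa.
CL = W/(q·S) = 9005.6 / (939.7 × 17.9) = 0.5354.
CD = 0.0297 + 0.04 × 0.5354² = 0.04117.
D = q·S·CD = 939.7 × 17.9 × 0.04117 = 692.4 N

D = 692 N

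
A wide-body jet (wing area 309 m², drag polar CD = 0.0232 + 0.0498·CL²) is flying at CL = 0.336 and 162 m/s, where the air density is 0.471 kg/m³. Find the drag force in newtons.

CD = 0.0232 + 0.0498 × 0.336² = 0.02882
D = ½ρv²S·CD = ½ × 0.471 × 162² × 309 × 0.02882 = 55000 N

D = 55000 N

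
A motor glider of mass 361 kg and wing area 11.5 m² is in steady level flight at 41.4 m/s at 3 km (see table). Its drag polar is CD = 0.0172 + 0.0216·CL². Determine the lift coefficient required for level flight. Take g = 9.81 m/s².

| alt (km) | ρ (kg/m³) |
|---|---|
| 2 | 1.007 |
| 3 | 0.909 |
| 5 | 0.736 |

At 3 km, from the table: ρ = 0.909 kg/m³.
Weight W = mg = 361 × 9.81 = 3541.4 N; in level flight L = W.
q = ½ρv² = ½ × 0.909 × 41.4² = 779 Pa.
CL = W/(q·S) = 3541.4 / (779 × 11.5) = 0.3953.

CL = 0.395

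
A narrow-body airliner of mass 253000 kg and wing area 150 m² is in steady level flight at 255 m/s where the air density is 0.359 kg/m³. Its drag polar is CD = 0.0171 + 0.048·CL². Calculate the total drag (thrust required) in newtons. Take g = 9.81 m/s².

In steady level flight, lift balances weight: W = mg = 253000 × 9.81 = 2.4819×10^6 N.
Dynamic pressure q = 0.5 × 0.359 × 255² = 11670 Pa.
CL = 2W/(ρv²S) = 2×2.4819×10^6/(0.359×255²×150) = 1.418.
CD = 0.0171 + 0.048 × 1.418² = 0.1136.
D = q·S·CD = 11670 × 150 × 0.1136 = 1.988×10^5 N

D = 1.99×10^5 N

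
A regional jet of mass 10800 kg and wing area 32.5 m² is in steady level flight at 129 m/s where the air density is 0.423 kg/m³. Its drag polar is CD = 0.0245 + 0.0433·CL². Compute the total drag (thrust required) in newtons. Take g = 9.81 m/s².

In steady level flight, lift balances weight: W = mg = 10800 × 9.81 = 1.0595×10^5 N.
Dynamic pressure q = 0.5 × 0.423 × 129² = 3520 Pa.
CL = 2W/(ρv²S) = 2×1.0595×10^5/(0.423×129²×32.5) = 0.9262.
CD = 0.0245 + 0.0433 × 0.9262² = 0.06165.
D = q·S·CD = 3520 × 32.5 × 0.06165 = 7052 N

D = 7050 N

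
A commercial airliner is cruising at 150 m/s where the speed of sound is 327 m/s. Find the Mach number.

M = 0.459

M = v/a = 150 / 327 = 0.459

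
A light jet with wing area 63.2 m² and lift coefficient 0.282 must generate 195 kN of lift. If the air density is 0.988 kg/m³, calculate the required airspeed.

v = 149 m/s

L = ½ρv²S·CL ⇒ v = √(2L/(ρ·S·CL))
v = √(2 × 1.95×10^5 / (0.988 × 63.2 × 0.282)) = √22150 = 149 m/s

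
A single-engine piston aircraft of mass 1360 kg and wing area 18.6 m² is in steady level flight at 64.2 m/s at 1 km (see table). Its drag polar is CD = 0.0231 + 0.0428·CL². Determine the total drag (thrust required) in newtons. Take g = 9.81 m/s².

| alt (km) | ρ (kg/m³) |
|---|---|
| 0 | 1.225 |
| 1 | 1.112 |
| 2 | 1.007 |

D = 1160 N

At 1 km, from the table: ρ = 1.112 kg/m³.
Level flight ⇒ L = W = m·g = 1360 × 9.81 = 13342 N.
Dynamic pressure q = 0.5 × 1.112 × 64.2² = 2292 Pa.
CL = W/(q·S) = 13342 / (2292 × 18.6) = 0.313.
CD = 0.0231 + 0.0428 × 0.313² = 0.02729.
D = q·S·CD = 2292 × 18.6 × 0.02729 = 1163 N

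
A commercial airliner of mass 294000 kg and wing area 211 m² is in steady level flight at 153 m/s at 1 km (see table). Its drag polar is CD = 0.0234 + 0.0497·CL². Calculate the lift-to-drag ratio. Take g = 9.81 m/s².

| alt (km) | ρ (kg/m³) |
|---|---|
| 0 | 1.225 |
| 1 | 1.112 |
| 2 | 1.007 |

L/D = 13.4

At 1 km, from the table: ρ = 1.112 kg/m³.
Level flight ⇒ L = W = m·g = 294000 × 9.81 = 2.8841×10^6 N.
q = ½ρv² = ½ × 1.112 × 153² = 13020 Pa.
CL = W/(q·S) = 2.8841×10^6 / (13020 × 211) = 1.05.
CD = 0.0234 + 0.0497 × 1.05² = 0.07822.
L/D = CL/CD = 1.05 / 0.07822 = 13.4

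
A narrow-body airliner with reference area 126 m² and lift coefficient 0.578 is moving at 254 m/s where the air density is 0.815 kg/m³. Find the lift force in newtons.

L = 1.91×10^6 N

Dynamic pressure q = ½ρv² = ½ × 0.815 × 254² = 26290 Pa.
L = q·S·CL = 26290 × 126 × 0.578 = 1.91×10^6 N ≈ 1910 kN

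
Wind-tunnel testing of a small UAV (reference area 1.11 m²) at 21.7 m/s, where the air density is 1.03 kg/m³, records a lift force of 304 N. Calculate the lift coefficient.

CL = 1.13

From L = ½ρv²S·CL, rearranging gives CL = 2L/(ρv²S).
CL = 2 × 304 / (1.03 × 21.7² × 1.11) = 1.13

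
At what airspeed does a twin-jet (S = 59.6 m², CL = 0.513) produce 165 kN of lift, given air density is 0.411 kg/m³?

v = 162 m/s

L = ½ρv²S·CL ⇒ v = √(2L/(ρ·S·CL))
v = √(2 × 1.65×10^5 / (0.411 × 59.6 × 0.513)) = √26260 = 162 m/s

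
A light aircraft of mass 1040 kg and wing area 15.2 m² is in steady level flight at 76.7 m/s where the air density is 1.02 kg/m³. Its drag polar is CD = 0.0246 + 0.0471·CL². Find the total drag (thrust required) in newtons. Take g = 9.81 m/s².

D = 1230 N

In steady level flight, lift balances weight: W = mg = 1040 × 9.81 = 10202 N.
q = ½ρv² = ½ × 1.02 × 76.7² = 3000 Pa.
CL = W/(q·S) = 10202 / (3000 × 15.2) = 0.2237.
CD = 0.0246 + 0.0471 × 0.2237² = 0.02696.
D = q·S·CD = 3000 × 15.2 × 0.02696 = 1229 N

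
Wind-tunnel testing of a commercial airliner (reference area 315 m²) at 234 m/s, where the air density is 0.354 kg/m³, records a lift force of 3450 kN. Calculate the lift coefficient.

From L = ½ρv²S·CL, rearranging gives CL = 2L/(ρv²S).
CL = 2 × 3.45×10^6 / (0.354 × 234² × 315) = 1.13

CL = 1.13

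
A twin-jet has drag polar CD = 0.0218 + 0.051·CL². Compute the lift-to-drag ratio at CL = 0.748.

CD = 0.0218 + 0.051 × 0.748² = 0.05033
L/D = CL/CD = 0.748 / 0.05033 = 14.9

L/D = 14.9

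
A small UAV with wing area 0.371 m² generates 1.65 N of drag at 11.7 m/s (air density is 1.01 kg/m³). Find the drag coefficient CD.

CD = 0.0643

From D = ½ρv²S·CD, rearranging gives CD = 2D/(ρv²S).
CD = 2 × 1.65 / (1.01 × 11.7² × 0.371) = 0.0643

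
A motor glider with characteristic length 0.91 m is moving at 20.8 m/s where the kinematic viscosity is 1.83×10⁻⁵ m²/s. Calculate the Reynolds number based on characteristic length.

Re = v·c/ν = 20.8 × 0.91 / (1.83×10⁻⁵) = 1.03×10^6

Re = 1.03×10^6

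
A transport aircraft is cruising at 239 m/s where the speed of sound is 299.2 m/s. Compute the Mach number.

M = 0.799

M = v/a = 239 / 299.2 = 0.799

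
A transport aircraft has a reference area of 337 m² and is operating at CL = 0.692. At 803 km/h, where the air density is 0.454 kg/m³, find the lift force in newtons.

Convert speed: v = 803 km/h ÷ 3.6 = 223.1 m/s.
L = ½ρv²S·CL = ½ × 0.454 × 223.1² × 337 × 0.692 = 2.63×10^6 N ≈ 2630 kN

L = 2.63×10^6 N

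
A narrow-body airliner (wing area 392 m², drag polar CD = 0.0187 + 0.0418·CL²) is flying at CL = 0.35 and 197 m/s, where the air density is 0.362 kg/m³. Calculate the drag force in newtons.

D = 65600 N

CD = 0.0187 + 0.0418 × 0.35² = 0.02382
D = ½ρv²S·CD = ½ × 0.362 × 197² × 392 × 0.02382 = 65600 N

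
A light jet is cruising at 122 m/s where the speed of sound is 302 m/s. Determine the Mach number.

M = 0.404

M = v/a = 122 / 302 = 0.404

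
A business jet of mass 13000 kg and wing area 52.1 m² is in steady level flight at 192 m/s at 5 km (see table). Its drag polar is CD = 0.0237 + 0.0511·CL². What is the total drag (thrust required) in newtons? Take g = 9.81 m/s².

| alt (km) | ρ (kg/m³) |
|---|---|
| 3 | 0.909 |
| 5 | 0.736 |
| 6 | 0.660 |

At 5 km, from the table: ρ = 0.736 kg/m³.
Weight W = mg = 13000 × 9.81 = 1.2753×10^5 N; in level flight L = W.
Dynamic pressure q = 0.5 × 0.736 × 192² = 13570 Pa.
CL = W/(q·S) = 1.2753×10^5 / (13570 × 52.1) = 0.1804.
CD = 0.0237 + 0.0511 × 0.1804² = 0.02536.
D = q·S·CD = 13570 × 52.1 × 0.02536 = 17930 N

D = 17900 N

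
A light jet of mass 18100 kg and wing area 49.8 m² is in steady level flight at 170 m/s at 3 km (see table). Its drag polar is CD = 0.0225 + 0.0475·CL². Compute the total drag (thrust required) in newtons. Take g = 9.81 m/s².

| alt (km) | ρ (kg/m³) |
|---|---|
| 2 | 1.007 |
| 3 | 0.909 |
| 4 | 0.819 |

At 3 km, from the table: ρ = 0.909 kg/m³.
Level flight ⇒ L = W = m·g = 18100 × 9.81 = 1.7756×10^5 N.
q = ½ρv² = ½ × 0.909 × 170² = 13140 Pa.
CL = W/(q·S) = 1.7756×10^5 / (13140 × 49.8) = 0.2714.
CD = 0.0225 + 0.0475 × 0.2714² = 0.026.
D = q·S·CD = 13140 × 49.8 × 0.026 = 17010 N

D = 17000 N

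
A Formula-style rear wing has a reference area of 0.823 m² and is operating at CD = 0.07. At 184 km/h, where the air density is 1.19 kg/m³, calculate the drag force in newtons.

D = 89.5 N

Convert speed: v = 184 km/h ÷ 3.6 = 51.11 m/s.
D = ½ρv²S·CD = ½ × 1.19 × 51.11² × 0.823 × 0.07 = 89.5 N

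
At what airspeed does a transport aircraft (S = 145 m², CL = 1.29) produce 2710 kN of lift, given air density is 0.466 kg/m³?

L = ½ρv²S·CL ⇒ v = √(2L/(ρ·S·CL))
v = √(2 × 2.71×10^6 / (0.466 × 145 × 1.29)) = √62180 = 249 m/s

v = 249 m/s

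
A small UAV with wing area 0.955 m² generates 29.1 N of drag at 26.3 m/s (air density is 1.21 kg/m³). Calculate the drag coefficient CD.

From D = ½ρv²S·CD, rearranging gives CD = 2D/(ρv²S).
CD = 2 × 29.1 / (1.21 × 26.3² × 0.955) = 0.0728

CD = 0.0728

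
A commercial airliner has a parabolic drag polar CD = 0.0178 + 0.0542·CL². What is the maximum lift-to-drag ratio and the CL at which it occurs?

For CD = CD0 + K·CL², (L/D)max occurs at CL* = √(CD0/K) and equals 1/(2√(K·CD0)).
(L/D)max = 1/(2√(0.0542 × 0.0178)) = 1/(2 × 0.03106) = 16.1
CL* = √(0.0178/0.0542) = 0.573

(L/D)max = 16.1, at CL = 0.573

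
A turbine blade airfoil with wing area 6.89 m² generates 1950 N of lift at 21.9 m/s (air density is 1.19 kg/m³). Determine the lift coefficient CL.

CL = 0.992

From L = ½ρv²S·CL, rearranging gives CL = 2L/(ρv²S).
CL = 2 × 1950 / (1.19 × 21.9² × 6.89) = 0.992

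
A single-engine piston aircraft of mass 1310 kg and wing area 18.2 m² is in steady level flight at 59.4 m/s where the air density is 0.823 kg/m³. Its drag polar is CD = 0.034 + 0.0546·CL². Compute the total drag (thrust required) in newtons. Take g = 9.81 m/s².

Weight W = mg = 1310 × 9.81 = 12851 N; in level flight L = W.
Dynamic pressure q = 0.5 × 0.823 × 59.4² = 1452 Pa.
CL = W/(q·S) = 12851 / (1452 × 18.2) = 0.4863.
CD = 0.034 + 0.0546 × 0.4863² = 0.04691.
D = q·S·CD = 1452 × 18.2 × 0.04691 = 1240 N

D = 1240 N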